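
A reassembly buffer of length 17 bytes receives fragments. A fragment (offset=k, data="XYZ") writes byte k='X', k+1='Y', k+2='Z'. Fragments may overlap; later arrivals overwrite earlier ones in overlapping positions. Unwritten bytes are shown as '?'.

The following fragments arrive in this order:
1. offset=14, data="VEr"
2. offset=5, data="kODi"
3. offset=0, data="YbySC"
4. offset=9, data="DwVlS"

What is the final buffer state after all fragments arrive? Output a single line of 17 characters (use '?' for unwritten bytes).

Answer: YbySCkODiDwVlSVEr

Derivation:
Fragment 1: offset=14 data="VEr" -> buffer=??????????????VEr
Fragment 2: offset=5 data="kODi" -> buffer=?????kODi?????VEr
Fragment 3: offset=0 data="YbySC" -> buffer=YbySCkODi?????VEr
Fragment 4: offset=9 data="DwVlS" -> buffer=YbySCkODiDwVlSVEr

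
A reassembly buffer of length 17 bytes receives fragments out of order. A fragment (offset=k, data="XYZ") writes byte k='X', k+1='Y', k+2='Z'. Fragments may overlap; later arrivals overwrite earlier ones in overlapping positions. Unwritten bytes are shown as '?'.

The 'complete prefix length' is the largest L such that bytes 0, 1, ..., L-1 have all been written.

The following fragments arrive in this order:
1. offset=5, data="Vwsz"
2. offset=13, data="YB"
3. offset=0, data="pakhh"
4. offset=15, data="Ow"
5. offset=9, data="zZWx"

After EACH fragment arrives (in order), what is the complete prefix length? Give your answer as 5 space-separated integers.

Fragment 1: offset=5 data="Vwsz" -> buffer=?????Vwsz???????? -> prefix_len=0
Fragment 2: offset=13 data="YB" -> buffer=?????Vwsz????YB?? -> prefix_len=0
Fragment 3: offset=0 data="pakhh" -> buffer=pakhhVwsz????YB?? -> prefix_len=9
Fragment 4: offset=15 data="Ow" -> buffer=pakhhVwsz????YBOw -> prefix_len=9
Fragment 5: offset=9 data="zZWx" -> buffer=pakhhVwszzZWxYBOw -> prefix_len=17

Answer: 0 0 9 9 17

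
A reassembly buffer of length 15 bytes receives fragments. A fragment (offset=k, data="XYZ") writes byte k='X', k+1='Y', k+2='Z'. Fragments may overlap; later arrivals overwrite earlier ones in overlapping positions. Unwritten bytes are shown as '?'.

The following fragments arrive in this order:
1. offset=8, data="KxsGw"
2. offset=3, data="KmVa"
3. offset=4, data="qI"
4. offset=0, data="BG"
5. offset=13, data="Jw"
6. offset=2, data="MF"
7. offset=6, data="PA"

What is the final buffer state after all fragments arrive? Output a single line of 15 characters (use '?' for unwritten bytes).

Answer: BGMFqIPAKxsGwJw

Derivation:
Fragment 1: offset=8 data="KxsGw" -> buffer=????????KxsGw??
Fragment 2: offset=3 data="KmVa" -> buffer=???KmVa?KxsGw??
Fragment 3: offset=4 data="qI" -> buffer=???KqIa?KxsGw??
Fragment 4: offset=0 data="BG" -> buffer=BG?KqIa?KxsGw??
Fragment 5: offset=13 data="Jw" -> buffer=BG?KqIa?KxsGwJw
Fragment 6: offset=2 data="MF" -> buffer=BGMFqIa?KxsGwJw
Fragment 7: offset=6 data="PA" -> buffer=BGMFqIPAKxsGwJw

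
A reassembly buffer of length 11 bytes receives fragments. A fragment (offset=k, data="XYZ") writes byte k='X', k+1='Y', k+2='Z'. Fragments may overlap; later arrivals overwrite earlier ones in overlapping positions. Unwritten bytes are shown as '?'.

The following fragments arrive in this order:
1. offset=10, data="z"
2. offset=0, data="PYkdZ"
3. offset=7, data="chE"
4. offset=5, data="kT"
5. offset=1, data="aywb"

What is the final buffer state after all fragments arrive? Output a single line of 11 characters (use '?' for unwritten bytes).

Answer: PaywbkTchEz

Derivation:
Fragment 1: offset=10 data="z" -> buffer=??????????z
Fragment 2: offset=0 data="PYkdZ" -> buffer=PYkdZ?????z
Fragment 3: offset=7 data="chE" -> buffer=PYkdZ??chEz
Fragment 4: offset=5 data="kT" -> buffer=PYkdZkTchEz
Fragment 5: offset=1 data="aywb" -> buffer=PaywbkTchEz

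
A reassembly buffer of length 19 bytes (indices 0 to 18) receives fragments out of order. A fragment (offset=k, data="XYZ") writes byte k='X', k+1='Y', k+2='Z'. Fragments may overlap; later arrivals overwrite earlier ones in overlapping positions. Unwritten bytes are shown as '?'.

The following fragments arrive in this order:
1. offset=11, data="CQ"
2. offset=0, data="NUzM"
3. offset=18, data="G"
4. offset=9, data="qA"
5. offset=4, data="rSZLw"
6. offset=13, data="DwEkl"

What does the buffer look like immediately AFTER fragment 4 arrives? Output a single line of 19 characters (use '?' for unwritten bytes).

Answer: NUzM?????qACQ?????G

Derivation:
Fragment 1: offset=11 data="CQ" -> buffer=???????????CQ??????
Fragment 2: offset=0 data="NUzM" -> buffer=NUzM???????CQ??????
Fragment 3: offset=18 data="G" -> buffer=NUzM???????CQ?????G
Fragment 4: offset=9 data="qA" -> buffer=NUzM?????qACQ?????G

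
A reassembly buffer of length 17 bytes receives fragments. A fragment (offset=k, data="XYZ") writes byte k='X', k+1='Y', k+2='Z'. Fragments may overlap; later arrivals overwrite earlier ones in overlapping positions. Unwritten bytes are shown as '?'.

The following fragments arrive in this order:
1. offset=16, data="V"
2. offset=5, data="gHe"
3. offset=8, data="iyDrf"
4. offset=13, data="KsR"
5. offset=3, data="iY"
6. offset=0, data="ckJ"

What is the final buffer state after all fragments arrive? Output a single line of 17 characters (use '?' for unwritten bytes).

Answer: ckJiYgHeiyDrfKsRV

Derivation:
Fragment 1: offset=16 data="V" -> buffer=????????????????V
Fragment 2: offset=5 data="gHe" -> buffer=?????gHe????????V
Fragment 3: offset=8 data="iyDrf" -> buffer=?????gHeiyDrf???V
Fragment 4: offset=13 data="KsR" -> buffer=?????gHeiyDrfKsRV
Fragment 5: offset=3 data="iY" -> buffer=???iYgHeiyDrfKsRV
Fragment 6: offset=0 data="ckJ" -> buffer=ckJiYgHeiyDrfKsRV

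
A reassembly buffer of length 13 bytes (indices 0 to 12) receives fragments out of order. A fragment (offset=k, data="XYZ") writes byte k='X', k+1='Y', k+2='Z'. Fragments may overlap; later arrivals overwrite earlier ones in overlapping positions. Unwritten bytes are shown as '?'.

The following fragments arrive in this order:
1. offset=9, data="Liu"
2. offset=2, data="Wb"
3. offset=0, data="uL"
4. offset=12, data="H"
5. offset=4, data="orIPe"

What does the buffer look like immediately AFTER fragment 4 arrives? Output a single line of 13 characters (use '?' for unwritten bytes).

Fragment 1: offset=9 data="Liu" -> buffer=?????????Liu?
Fragment 2: offset=2 data="Wb" -> buffer=??Wb?????Liu?
Fragment 3: offset=0 data="uL" -> buffer=uLWb?????Liu?
Fragment 4: offset=12 data="H" -> buffer=uLWb?????LiuH

Answer: uLWb?????LiuH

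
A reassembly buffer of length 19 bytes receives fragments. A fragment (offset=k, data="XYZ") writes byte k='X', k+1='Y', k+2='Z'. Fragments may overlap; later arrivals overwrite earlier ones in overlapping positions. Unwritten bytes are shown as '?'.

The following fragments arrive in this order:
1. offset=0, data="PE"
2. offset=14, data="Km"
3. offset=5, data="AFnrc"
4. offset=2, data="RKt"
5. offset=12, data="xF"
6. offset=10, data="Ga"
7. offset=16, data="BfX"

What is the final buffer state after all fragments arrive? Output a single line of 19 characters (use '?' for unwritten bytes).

Fragment 1: offset=0 data="PE" -> buffer=PE?????????????????
Fragment 2: offset=14 data="Km" -> buffer=PE????????????Km???
Fragment 3: offset=5 data="AFnrc" -> buffer=PE???AFnrc????Km???
Fragment 4: offset=2 data="RKt" -> buffer=PERKtAFnrc????Km???
Fragment 5: offset=12 data="xF" -> buffer=PERKtAFnrc??xFKm???
Fragment 6: offset=10 data="Ga" -> buffer=PERKtAFnrcGaxFKm???
Fragment 7: offset=16 data="BfX" -> buffer=PERKtAFnrcGaxFKmBfX

Answer: PERKtAFnrcGaxFKmBfX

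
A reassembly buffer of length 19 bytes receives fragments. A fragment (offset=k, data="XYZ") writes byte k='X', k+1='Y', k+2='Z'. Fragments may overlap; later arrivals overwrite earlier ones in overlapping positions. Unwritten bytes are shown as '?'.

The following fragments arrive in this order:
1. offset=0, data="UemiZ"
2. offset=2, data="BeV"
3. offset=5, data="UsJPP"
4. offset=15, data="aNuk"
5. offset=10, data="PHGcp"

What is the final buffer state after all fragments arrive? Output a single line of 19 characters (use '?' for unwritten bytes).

Fragment 1: offset=0 data="UemiZ" -> buffer=UemiZ??????????????
Fragment 2: offset=2 data="BeV" -> buffer=UeBeV??????????????
Fragment 3: offset=5 data="UsJPP" -> buffer=UeBeVUsJPP?????????
Fragment 4: offset=15 data="aNuk" -> buffer=UeBeVUsJPP?????aNuk
Fragment 5: offset=10 data="PHGcp" -> buffer=UeBeVUsJPPPHGcpaNuk

Answer: UeBeVUsJPPPHGcpaNuk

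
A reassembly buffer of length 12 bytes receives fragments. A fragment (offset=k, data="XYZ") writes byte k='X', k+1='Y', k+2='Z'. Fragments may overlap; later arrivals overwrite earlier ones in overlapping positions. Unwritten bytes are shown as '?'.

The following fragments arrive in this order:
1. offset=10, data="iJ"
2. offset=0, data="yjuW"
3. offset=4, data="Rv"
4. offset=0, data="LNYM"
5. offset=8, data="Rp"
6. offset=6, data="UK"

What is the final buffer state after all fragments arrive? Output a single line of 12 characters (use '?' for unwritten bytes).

Answer: LNYMRvUKRpiJ

Derivation:
Fragment 1: offset=10 data="iJ" -> buffer=??????????iJ
Fragment 2: offset=0 data="yjuW" -> buffer=yjuW??????iJ
Fragment 3: offset=4 data="Rv" -> buffer=yjuWRv????iJ
Fragment 4: offset=0 data="LNYM" -> buffer=LNYMRv????iJ
Fragment 5: offset=8 data="Rp" -> buffer=LNYMRv??RpiJ
Fragment 6: offset=6 data="UK" -> buffer=LNYMRvUKRpiJ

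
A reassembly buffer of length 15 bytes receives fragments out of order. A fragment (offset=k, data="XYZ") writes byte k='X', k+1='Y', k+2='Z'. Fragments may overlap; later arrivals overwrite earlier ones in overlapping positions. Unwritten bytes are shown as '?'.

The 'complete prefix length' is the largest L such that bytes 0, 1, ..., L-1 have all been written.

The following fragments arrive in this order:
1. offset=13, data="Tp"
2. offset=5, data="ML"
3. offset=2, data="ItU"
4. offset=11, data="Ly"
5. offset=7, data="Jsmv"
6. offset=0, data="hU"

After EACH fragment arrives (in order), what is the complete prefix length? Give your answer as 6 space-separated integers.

Fragment 1: offset=13 data="Tp" -> buffer=?????????????Tp -> prefix_len=0
Fragment 2: offset=5 data="ML" -> buffer=?????ML??????Tp -> prefix_len=0
Fragment 3: offset=2 data="ItU" -> buffer=??ItUML??????Tp -> prefix_len=0
Fragment 4: offset=11 data="Ly" -> buffer=??ItUML????LyTp -> prefix_len=0
Fragment 5: offset=7 data="Jsmv" -> buffer=??ItUMLJsmvLyTp -> prefix_len=0
Fragment 6: offset=0 data="hU" -> buffer=hUItUMLJsmvLyTp -> prefix_len=15

Answer: 0 0 0 0 0 15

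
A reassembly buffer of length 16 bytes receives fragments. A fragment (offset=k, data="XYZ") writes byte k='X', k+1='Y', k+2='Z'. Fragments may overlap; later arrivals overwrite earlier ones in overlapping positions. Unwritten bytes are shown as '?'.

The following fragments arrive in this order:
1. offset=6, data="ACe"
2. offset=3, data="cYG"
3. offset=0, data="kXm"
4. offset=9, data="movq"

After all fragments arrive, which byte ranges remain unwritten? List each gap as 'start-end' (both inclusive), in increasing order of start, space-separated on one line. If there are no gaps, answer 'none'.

Fragment 1: offset=6 len=3
Fragment 2: offset=3 len=3
Fragment 3: offset=0 len=3
Fragment 4: offset=9 len=4
Gaps: 13-15

Answer: 13-15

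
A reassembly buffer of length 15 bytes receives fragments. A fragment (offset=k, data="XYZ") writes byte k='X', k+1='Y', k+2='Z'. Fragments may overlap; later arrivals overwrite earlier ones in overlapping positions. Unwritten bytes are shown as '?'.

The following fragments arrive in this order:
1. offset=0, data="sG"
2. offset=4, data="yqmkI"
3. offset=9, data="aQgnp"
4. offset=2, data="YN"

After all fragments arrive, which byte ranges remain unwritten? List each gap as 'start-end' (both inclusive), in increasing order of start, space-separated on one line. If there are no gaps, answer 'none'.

Fragment 1: offset=0 len=2
Fragment 2: offset=4 len=5
Fragment 3: offset=9 len=5
Fragment 4: offset=2 len=2
Gaps: 14-14

Answer: 14-14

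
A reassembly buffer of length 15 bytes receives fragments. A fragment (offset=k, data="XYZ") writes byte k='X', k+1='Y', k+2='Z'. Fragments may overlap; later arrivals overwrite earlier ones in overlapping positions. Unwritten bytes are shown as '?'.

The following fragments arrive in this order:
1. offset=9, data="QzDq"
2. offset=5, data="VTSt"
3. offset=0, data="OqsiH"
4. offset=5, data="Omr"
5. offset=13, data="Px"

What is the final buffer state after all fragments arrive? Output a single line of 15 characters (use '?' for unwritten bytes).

Answer: OqsiHOmrtQzDqPx

Derivation:
Fragment 1: offset=9 data="QzDq" -> buffer=?????????QzDq??
Fragment 2: offset=5 data="VTSt" -> buffer=?????VTStQzDq??
Fragment 3: offset=0 data="OqsiH" -> buffer=OqsiHVTStQzDq??
Fragment 4: offset=5 data="Omr" -> buffer=OqsiHOmrtQzDq??
Fragment 5: offset=13 data="Px" -> buffer=OqsiHOmrtQzDqPx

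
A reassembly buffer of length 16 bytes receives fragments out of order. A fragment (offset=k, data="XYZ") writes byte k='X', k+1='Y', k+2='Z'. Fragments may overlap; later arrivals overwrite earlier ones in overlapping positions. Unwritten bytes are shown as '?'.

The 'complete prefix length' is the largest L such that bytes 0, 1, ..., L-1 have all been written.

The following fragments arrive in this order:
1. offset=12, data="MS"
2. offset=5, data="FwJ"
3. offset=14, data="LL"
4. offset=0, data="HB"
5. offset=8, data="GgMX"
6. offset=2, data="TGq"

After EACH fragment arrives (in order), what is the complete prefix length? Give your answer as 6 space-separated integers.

Answer: 0 0 0 2 2 16

Derivation:
Fragment 1: offset=12 data="MS" -> buffer=????????????MS?? -> prefix_len=0
Fragment 2: offset=5 data="FwJ" -> buffer=?????FwJ????MS?? -> prefix_len=0
Fragment 3: offset=14 data="LL" -> buffer=?????FwJ????MSLL -> prefix_len=0
Fragment 4: offset=0 data="HB" -> buffer=HB???FwJ????MSLL -> prefix_len=2
Fragment 5: offset=8 data="GgMX" -> buffer=HB???FwJGgMXMSLL -> prefix_len=2
Fragment 6: offset=2 data="TGq" -> buffer=HBTGqFwJGgMXMSLL -> prefix_len=16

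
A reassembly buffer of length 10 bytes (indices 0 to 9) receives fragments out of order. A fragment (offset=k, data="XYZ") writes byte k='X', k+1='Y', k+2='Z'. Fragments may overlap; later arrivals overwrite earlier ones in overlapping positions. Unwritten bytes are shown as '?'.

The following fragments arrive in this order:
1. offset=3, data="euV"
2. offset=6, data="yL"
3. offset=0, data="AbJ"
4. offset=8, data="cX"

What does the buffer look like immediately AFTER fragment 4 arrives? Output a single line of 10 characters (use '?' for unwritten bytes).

Fragment 1: offset=3 data="euV" -> buffer=???euV????
Fragment 2: offset=6 data="yL" -> buffer=???euVyL??
Fragment 3: offset=0 data="AbJ" -> buffer=AbJeuVyL??
Fragment 4: offset=8 data="cX" -> buffer=AbJeuVyLcX

Answer: AbJeuVyLcX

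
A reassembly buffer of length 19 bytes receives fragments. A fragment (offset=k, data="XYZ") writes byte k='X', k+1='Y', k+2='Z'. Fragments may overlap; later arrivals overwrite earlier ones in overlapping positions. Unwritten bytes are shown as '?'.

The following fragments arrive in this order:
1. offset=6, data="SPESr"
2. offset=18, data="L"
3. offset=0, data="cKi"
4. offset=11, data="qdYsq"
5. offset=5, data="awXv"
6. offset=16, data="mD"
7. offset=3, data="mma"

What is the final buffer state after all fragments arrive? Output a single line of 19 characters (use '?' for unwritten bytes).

Answer: cKimmawXvSrqdYsqmDL

Derivation:
Fragment 1: offset=6 data="SPESr" -> buffer=??????SPESr????????
Fragment 2: offset=18 data="L" -> buffer=??????SPESr???????L
Fragment 3: offset=0 data="cKi" -> buffer=cKi???SPESr???????L
Fragment 4: offset=11 data="qdYsq" -> buffer=cKi???SPESrqdYsq??L
Fragment 5: offset=5 data="awXv" -> buffer=cKi??awXvSrqdYsq??L
Fragment 6: offset=16 data="mD" -> buffer=cKi??awXvSrqdYsqmDL
Fragment 7: offset=3 data="mma" -> buffer=cKimmawXvSrqdYsqmDL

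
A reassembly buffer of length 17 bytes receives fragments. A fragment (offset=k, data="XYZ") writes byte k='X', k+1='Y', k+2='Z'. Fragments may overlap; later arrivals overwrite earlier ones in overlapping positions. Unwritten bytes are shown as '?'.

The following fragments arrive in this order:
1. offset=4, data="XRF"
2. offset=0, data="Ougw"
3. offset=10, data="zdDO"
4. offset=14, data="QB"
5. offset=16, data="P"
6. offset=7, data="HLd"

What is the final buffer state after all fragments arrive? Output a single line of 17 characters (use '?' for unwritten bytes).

Fragment 1: offset=4 data="XRF" -> buffer=????XRF??????????
Fragment 2: offset=0 data="Ougw" -> buffer=OugwXRF??????????
Fragment 3: offset=10 data="zdDO" -> buffer=OugwXRF???zdDO???
Fragment 4: offset=14 data="QB" -> buffer=OugwXRF???zdDOQB?
Fragment 5: offset=16 data="P" -> buffer=OugwXRF???zdDOQBP
Fragment 6: offset=7 data="HLd" -> buffer=OugwXRFHLdzdDOQBP

Answer: OugwXRFHLdzdDOQBP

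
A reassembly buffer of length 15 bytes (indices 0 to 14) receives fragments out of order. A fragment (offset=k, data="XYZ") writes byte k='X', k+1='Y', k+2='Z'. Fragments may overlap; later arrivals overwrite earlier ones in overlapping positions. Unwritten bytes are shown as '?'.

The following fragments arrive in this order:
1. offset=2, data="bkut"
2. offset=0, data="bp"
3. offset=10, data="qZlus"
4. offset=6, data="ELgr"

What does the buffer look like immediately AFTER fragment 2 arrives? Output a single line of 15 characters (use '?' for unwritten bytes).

Fragment 1: offset=2 data="bkut" -> buffer=??bkut?????????
Fragment 2: offset=0 data="bp" -> buffer=bpbkut?????????

Answer: bpbkut?????????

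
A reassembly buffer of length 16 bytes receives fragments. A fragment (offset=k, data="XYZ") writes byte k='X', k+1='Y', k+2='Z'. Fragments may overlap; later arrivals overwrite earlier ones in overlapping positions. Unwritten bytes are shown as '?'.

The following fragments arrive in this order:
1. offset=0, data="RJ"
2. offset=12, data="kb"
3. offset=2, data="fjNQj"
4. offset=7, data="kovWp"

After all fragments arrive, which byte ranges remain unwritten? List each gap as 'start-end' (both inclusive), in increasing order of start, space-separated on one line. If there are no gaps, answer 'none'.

Answer: 14-15

Derivation:
Fragment 1: offset=0 len=2
Fragment 2: offset=12 len=2
Fragment 3: offset=2 len=5
Fragment 4: offset=7 len=5
Gaps: 14-15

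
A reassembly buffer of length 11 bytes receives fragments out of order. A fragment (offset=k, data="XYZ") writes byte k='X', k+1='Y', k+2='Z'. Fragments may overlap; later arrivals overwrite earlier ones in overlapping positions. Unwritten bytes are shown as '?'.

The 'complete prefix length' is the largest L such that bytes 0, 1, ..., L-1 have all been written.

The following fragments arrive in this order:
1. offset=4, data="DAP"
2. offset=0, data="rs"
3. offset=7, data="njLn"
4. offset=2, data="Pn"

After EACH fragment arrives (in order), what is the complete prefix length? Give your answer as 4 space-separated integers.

Fragment 1: offset=4 data="DAP" -> buffer=????DAP???? -> prefix_len=0
Fragment 2: offset=0 data="rs" -> buffer=rs??DAP???? -> prefix_len=2
Fragment 3: offset=7 data="njLn" -> buffer=rs??DAPnjLn -> prefix_len=2
Fragment 4: offset=2 data="Pn" -> buffer=rsPnDAPnjLn -> prefix_len=11

Answer: 0 2 2 11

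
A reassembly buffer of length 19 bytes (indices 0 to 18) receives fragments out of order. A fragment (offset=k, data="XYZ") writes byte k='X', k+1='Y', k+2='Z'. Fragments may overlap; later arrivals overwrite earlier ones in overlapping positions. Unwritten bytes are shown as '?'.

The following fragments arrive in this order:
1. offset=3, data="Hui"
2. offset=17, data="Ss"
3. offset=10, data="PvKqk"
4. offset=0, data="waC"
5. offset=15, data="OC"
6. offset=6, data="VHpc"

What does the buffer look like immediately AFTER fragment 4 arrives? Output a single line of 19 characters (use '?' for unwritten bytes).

Answer: waCHui????PvKqk??Ss

Derivation:
Fragment 1: offset=3 data="Hui" -> buffer=???Hui?????????????
Fragment 2: offset=17 data="Ss" -> buffer=???Hui???????????Ss
Fragment 3: offset=10 data="PvKqk" -> buffer=???Hui????PvKqk??Ss
Fragment 4: offset=0 data="waC" -> buffer=waCHui????PvKqk??Ss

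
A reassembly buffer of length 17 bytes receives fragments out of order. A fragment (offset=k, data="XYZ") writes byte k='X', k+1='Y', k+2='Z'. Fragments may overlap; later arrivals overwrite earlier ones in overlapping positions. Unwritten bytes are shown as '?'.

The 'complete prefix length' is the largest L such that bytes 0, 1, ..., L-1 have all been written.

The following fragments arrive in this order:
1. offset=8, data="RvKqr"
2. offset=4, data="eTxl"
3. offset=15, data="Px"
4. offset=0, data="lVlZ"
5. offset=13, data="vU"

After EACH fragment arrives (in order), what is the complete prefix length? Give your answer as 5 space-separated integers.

Fragment 1: offset=8 data="RvKqr" -> buffer=????????RvKqr???? -> prefix_len=0
Fragment 2: offset=4 data="eTxl" -> buffer=????eTxlRvKqr???? -> prefix_len=0
Fragment 3: offset=15 data="Px" -> buffer=????eTxlRvKqr??Px -> prefix_len=0
Fragment 4: offset=0 data="lVlZ" -> buffer=lVlZeTxlRvKqr??Px -> prefix_len=13
Fragment 5: offset=13 data="vU" -> buffer=lVlZeTxlRvKqrvUPx -> prefix_len=17

Answer: 0 0 0 13 17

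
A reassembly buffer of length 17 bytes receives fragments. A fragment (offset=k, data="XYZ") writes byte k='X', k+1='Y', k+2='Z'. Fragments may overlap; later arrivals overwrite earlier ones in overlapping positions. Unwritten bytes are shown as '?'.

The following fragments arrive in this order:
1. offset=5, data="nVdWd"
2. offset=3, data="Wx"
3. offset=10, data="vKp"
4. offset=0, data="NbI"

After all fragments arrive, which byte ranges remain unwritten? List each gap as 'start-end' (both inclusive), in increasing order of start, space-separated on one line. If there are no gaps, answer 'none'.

Answer: 13-16

Derivation:
Fragment 1: offset=5 len=5
Fragment 2: offset=3 len=2
Fragment 3: offset=10 len=3
Fragment 4: offset=0 len=3
Gaps: 13-16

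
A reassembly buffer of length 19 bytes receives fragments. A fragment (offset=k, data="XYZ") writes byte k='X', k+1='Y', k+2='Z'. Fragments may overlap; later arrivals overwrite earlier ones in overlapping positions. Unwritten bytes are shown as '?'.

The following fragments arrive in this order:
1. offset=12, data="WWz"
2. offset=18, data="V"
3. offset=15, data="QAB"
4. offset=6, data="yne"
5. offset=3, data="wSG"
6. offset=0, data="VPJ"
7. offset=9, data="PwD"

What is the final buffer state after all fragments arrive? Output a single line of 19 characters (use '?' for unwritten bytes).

Fragment 1: offset=12 data="WWz" -> buffer=????????????WWz????
Fragment 2: offset=18 data="V" -> buffer=????????????WWz???V
Fragment 3: offset=15 data="QAB" -> buffer=????????????WWzQABV
Fragment 4: offset=6 data="yne" -> buffer=??????yne???WWzQABV
Fragment 5: offset=3 data="wSG" -> buffer=???wSGyne???WWzQABV
Fragment 6: offset=0 data="VPJ" -> buffer=VPJwSGyne???WWzQABV
Fragment 7: offset=9 data="PwD" -> buffer=VPJwSGynePwDWWzQABV

Answer: VPJwSGynePwDWWzQABV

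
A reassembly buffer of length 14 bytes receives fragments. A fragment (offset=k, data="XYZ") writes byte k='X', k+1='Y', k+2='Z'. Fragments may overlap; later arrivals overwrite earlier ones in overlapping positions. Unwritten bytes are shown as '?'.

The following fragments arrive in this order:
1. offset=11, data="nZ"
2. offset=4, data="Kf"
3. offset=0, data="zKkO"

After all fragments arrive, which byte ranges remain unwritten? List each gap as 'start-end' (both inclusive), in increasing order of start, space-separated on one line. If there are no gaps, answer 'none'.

Answer: 6-10 13-13

Derivation:
Fragment 1: offset=11 len=2
Fragment 2: offset=4 len=2
Fragment 3: offset=0 len=4
Gaps: 6-10 13-13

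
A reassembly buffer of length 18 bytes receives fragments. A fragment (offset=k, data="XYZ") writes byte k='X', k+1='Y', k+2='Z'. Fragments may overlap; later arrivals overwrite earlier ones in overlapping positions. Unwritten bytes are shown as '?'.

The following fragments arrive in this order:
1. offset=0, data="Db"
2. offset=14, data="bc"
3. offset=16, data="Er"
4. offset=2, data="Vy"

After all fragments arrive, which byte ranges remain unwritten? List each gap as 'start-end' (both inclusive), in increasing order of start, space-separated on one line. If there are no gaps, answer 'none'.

Answer: 4-13

Derivation:
Fragment 1: offset=0 len=2
Fragment 2: offset=14 len=2
Fragment 3: offset=16 len=2
Fragment 4: offset=2 len=2
Gaps: 4-13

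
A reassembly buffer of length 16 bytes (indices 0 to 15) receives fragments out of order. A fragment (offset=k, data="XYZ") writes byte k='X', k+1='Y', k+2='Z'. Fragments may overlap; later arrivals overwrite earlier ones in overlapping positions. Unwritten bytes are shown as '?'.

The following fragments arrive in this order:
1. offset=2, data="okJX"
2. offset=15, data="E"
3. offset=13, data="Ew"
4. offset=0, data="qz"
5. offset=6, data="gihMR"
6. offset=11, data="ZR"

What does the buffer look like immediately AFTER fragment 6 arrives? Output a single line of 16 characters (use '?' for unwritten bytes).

Fragment 1: offset=2 data="okJX" -> buffer=??okJX??????????
Fragment 2: offset=15 data="E" -> buffer=??okJX?????????E
Fragment 3: offset=13 data="Ew" -> buffer=??okJX???????EwE
Fragment 4: offset=0 data="qz" -> buffer=qzokJX???????EwE
Fragment 5: offset=6 data="gihMR" -> buffer=qzokJXgihMR??EwE
Fragment 6: offset=11 data="ZR" -> buffer=qzokJXgihMRZREwE

Answer: qzokJXgihMRZREwE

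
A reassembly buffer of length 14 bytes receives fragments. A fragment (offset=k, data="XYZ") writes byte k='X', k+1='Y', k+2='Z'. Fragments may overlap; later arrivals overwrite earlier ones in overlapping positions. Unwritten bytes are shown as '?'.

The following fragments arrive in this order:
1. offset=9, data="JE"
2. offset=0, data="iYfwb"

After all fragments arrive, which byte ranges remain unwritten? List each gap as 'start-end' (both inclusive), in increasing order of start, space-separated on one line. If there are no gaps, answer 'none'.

Answer: 5-8 11-13

Derivation:
Fragment 1: offset=9 len=2
Fragment 2: offset=0 len=5
Gaps: 5-8 11-13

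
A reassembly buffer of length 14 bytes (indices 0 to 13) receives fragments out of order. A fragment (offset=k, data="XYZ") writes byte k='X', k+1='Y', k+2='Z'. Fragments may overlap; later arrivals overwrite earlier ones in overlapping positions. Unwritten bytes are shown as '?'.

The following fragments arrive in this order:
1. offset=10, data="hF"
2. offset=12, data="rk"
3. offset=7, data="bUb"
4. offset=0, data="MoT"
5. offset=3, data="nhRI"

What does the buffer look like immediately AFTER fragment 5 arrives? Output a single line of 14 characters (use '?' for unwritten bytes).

Fragment 1: offset=10 data="hF" -> buffer=??????????hF??
Fragment 2: offset=12 data="rk" -> buffer=??????????hFrk
Fragment 3: offset=7 data="bUb" -> buffer=???????bUbhFrk
Fragment 4: offset=0 data="MoT" -> buffer=MoT????bUbhFrk
Fragment 5: offset=3 data="nhRI" -> buffer=MoTnhRIbUbhFrk

Answer: MoTnhRIbUbhFrk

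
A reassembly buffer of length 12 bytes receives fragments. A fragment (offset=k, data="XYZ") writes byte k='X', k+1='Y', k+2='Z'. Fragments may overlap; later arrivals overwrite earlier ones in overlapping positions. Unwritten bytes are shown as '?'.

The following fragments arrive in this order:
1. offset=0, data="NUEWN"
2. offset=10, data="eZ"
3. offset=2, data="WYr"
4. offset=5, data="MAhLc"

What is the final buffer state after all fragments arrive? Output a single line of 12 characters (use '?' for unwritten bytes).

Fragment 1: offset=0 data="NUEWN" -> buffer=NUEWN???????
Fragment 2: offset=10 data="eZ" -> buffer=NUEWN?????eZ
Fragment 3: offset=2 data="WYr" -> buffer=NUWYr?????eZ
Fragment 4: offset=5 data="MAhLc" -> buffer=NUWYrMAhLceZ

Answer: NUWYrMAhLceZ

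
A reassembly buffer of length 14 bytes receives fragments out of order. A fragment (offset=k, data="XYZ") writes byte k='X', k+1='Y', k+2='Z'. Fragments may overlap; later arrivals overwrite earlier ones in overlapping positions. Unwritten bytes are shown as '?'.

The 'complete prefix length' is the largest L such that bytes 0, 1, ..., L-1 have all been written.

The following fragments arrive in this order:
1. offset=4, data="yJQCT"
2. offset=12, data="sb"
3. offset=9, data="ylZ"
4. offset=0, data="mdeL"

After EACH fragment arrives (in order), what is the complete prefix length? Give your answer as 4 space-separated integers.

Answer: 0 0 0 14

Derivation:
Fragment 1: offset=4 data="yJQCT" -> buffer=????yJQCT????? -> prefix_len=0
Fragment 2: offset=12 data="sb" -> buffer=????yJQCT???sb -> prefix_len=0
Fragment 3: offset=9 data="ylZ" -> buffer=????yJQCTylZsb -> prefix_len=0
Fragment 4: offset=0 data="mdeL" -> buffer=mdeLyJQCTylZsb -> prefix_len=14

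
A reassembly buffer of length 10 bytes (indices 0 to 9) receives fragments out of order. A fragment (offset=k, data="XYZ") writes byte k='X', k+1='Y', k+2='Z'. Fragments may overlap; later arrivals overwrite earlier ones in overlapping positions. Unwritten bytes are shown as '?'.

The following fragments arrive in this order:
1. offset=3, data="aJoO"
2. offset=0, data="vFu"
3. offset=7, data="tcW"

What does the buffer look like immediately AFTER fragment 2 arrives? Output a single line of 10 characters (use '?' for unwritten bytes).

Answer: vFuaJoO???

Derivation:
Fragment 1: offset=3 data="aJoO" -> buffer=???aJoO???
Fragment 2: offset=0 data="vFu" -> buffer=vFuaJoO???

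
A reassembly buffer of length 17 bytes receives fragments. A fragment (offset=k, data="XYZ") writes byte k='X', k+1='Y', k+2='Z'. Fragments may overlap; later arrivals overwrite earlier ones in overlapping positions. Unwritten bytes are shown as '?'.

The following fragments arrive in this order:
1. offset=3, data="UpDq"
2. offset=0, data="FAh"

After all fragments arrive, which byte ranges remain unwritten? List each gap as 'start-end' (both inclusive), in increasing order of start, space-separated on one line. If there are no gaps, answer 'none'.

Fragment 1: offset=3 len=4
Fragment 2: offset=0 len=3
Gaps: 7-16

Answer: 7-16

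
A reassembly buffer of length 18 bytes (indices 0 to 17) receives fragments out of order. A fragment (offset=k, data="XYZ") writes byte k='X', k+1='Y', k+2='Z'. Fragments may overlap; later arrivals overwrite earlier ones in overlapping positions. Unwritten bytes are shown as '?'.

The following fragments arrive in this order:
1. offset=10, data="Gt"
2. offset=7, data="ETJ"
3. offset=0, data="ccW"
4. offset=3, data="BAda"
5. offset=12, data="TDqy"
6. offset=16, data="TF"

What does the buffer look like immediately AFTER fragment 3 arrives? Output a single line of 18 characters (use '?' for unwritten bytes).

Answer: ccW????ETJGt??????

Derivation:
Fragment 1: offset=10 data="Gt" -> buffer=??????????Gt??????
Fragment 2: offset=7 data="ETJ" -> buffer=???????ETJGt??????
Fragment 3: offset=0 data="ccW" -> buffer=ccW????ETJGt??????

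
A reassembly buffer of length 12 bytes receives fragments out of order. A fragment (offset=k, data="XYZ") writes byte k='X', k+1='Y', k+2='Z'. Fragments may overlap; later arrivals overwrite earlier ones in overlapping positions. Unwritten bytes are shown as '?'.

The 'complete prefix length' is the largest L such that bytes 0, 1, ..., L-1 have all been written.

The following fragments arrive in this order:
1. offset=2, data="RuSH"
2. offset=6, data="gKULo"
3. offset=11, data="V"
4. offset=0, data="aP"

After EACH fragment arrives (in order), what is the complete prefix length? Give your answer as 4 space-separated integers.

Fragment 1: offset=2 data="RuSH" -> buffer=??RuSH?????? -> prefix_len=0
Fragment 2: offset=6 data="gKULo" -> buffer=??RuSHgKULo? -> prefix_len=0
Fragment 3: offset=11 data="V" -> buffer=??RuSHgKULoV -> prefix_len=0
Fragment 4: offset=0 data="aP" -> buffer=aPRuSHgKULoV -> prefix_len=12

Answer: 0 0 0 12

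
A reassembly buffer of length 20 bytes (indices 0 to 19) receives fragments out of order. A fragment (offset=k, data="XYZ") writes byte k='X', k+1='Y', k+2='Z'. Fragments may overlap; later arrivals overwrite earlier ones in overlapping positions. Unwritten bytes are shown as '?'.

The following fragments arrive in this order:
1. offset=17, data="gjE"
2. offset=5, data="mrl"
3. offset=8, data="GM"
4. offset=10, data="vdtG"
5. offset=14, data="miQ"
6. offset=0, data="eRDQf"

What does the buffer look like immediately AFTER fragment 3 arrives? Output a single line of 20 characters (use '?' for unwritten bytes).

Answer: ?????mrlGM???????gjE

Derivation:
Fragment 1: offset=17 data="gjE" -> buffer=?????????????????gjE
Fragment 2: offset=5 data="mrl" -> buffer=?????mrl?????????gjE
Fragment 3: offset=8 data="GM" -> buffer=?????mrlGM???????gjE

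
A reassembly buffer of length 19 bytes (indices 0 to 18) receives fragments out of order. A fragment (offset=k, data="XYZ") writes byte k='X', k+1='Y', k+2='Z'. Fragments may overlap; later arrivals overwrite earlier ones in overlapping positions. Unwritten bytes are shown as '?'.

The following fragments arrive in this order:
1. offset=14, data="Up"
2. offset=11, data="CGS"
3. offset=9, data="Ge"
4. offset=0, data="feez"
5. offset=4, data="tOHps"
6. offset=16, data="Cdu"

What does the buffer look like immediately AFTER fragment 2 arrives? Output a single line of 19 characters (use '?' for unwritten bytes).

Fragment 1: offset=14 data="Up" -> buffer=??????????????Up???
Fragment 2: offset=11 data="CGS" -> buffer=???????????CGSUp???

Answer: ???????????CGSUp???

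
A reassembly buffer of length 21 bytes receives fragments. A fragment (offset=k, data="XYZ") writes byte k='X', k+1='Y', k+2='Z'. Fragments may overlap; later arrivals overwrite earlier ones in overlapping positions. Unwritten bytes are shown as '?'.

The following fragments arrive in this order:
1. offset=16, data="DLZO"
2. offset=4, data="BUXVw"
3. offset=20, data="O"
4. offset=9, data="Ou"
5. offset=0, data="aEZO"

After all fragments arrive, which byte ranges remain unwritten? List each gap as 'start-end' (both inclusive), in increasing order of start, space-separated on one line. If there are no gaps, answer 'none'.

Fragment 1: offset=16 len=4
Fragment 2: offset=4 len=5
Fragment 3: offset=20 len=1
Fragment 4: offset=9 len=2
Fragment 5: offset=0 len=4
Gaps: 11-15

Answer: 11-15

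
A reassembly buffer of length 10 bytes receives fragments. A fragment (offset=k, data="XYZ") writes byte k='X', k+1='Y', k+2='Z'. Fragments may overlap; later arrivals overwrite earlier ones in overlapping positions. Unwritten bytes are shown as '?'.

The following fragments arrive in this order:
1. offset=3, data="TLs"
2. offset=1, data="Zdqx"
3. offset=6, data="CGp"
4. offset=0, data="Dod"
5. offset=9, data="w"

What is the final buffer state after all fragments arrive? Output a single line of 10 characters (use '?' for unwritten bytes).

Answer: DodqxsCGpw

Derivation:
Fragment 1: offset=3 data="TLs" -> buffer=???TLs????
Fragment 2: offset=1 data="Zdqx" -> buffer=?Zdqxs????
Fragment 3: offset=6 data="CGp" -> buffer=?ZdqxsCGp?
Fragment 4: offset=0 data="Dod" -> buffer=DodqxsCGp?
Fragment 5: offset=9 data="w" -> buffer=DodqxsCGpw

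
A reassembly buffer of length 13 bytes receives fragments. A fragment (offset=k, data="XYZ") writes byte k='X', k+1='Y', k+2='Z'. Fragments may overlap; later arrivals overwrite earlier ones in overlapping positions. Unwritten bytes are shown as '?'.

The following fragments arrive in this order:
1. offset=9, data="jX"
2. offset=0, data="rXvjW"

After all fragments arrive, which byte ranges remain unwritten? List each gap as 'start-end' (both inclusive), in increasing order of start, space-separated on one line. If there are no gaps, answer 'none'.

Answer: 5-8 11-12

Derivation:
Fragment 1: offset=9 len=2
Fragment 2: offset=0 len=5
Gaps: 5-8 11-12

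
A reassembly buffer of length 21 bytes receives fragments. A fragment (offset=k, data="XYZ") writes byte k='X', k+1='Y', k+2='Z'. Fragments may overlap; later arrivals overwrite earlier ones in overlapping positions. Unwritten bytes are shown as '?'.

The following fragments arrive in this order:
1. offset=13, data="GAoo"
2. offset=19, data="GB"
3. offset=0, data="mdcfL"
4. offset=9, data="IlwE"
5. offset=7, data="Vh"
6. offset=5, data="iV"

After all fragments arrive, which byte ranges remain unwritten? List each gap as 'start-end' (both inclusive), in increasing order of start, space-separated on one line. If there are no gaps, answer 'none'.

Answer: 17-18

Derivation:
Fragment 1: offset=13 len=4
Fragment 2: offset=19 len=2
Fragment 3: offset=0 len=5
Fragment 4: offset=9 len=4
Fragment 5: offset=7 len=2
Fragment 6: offset=5 len=2
Gaps: 17-18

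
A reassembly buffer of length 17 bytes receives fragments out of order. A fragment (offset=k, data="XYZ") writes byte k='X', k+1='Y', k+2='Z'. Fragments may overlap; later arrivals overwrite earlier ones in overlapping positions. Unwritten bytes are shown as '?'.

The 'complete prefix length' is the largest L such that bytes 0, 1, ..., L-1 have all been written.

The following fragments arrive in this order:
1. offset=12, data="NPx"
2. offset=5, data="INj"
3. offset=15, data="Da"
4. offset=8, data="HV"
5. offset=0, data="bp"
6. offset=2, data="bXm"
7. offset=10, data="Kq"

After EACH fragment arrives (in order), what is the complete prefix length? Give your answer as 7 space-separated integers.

Answer: 0 0 0 0 2 10 17

Derivation:
Fragment 1: offset=12 data="NPx" -> buffer=????????????NPx?? -> prefix_len=0
Fragment 2: offset=5 data="INj" -> buffer=?????INj????NPx?? -> prefix_len=0
Fragment 3: offset=15 data="Da" -> buffer=?????INj????NPxDa -> prefix_len=0
Fragment 4: offset=8 data="HV" -> buffer=?????INjHV??NPxDa -> prefix_len=0
Fragment 5: offset=0 data="bp" -> buffer=bp???INjHV??NPxDa -> prefix_len=2
Fragment 6: offset=2 data="bXm" -> buffer=bpbXmINjHV??NPxDa -> prefix_len=10
Fragment 7: offset=10 data="Kq" -> buffer=bpbXmINjHVKqNPxDa -> prefix_len=17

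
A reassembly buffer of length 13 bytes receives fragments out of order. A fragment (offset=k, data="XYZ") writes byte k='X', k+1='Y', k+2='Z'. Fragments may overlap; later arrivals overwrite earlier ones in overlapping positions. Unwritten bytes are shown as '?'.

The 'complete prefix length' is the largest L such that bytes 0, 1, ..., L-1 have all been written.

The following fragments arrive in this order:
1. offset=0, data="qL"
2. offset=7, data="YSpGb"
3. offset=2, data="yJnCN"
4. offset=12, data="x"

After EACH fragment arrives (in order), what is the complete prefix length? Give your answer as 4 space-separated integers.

Fragment 1: offset=0 data="qL" -> buffer=qL??????????? -> prefix_len=2
Fragment 2: offset=7 data="YSpGb" -> buffer=qL?????YSpGb? -> prefix_len=2
Fragment 3: offset=2 data="yJnCN" -> buffer=qLyJnCNYSpGb? -> prefix_len=12
Fragment 4: offset=12 data="x" -> buffer=qLyJnCNYSpGbx -> prefix_len=13

Answer: 2 2 12 13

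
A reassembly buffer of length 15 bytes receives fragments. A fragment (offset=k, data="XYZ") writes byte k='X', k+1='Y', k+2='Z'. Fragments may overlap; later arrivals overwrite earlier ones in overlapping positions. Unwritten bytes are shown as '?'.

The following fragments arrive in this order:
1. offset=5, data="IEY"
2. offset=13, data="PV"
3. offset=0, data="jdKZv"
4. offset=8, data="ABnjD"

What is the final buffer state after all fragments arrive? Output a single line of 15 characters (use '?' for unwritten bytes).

Fragment 1: offset=5 data="IEY" -> buffer=?????IEY???????
Fragment 2: offset=13 data="PV" -> buffer=?????IEY?????PV
Fragment 3: offset=0 data="jdKZv" -> buffer=jdKZvIEY?????PV
Fragment 4: offset=8 data="ABnjD" -> buffer=jdKZvIEYABnjDPV

Answer: jdKZvIEYABnjDPV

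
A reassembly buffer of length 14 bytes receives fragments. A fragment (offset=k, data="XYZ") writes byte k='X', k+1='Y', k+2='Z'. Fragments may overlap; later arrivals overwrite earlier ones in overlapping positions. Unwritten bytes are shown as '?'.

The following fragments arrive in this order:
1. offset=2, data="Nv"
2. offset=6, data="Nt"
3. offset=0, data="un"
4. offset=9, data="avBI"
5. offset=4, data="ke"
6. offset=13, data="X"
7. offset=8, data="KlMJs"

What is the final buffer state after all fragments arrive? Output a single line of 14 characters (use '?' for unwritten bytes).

Fragment 1: offset=2 data="Nv" -> buffer=??Nv??????????
Fragment 2: offset=6 data="Nt" -> buffer=??Nv??Nt??????
Fragment 3: offset=0 data="un" -> buffer=unNv??Nt??????
Fragment 4: offset=9 data="avBI" -> buffer=unNv??Nt?avBI?
Fragment 5: offset=4 data="ke" -> buffer=unNvkeNt?avBI?
Fragment 6: offset=13 data="X" -> buffer=unNvkeNt?avBIX
Fragment 7: offset=8 data="KlMJs" -> buffer=unNvkeNtKlMJsX

Answer: unNvkeNtKlMJsX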